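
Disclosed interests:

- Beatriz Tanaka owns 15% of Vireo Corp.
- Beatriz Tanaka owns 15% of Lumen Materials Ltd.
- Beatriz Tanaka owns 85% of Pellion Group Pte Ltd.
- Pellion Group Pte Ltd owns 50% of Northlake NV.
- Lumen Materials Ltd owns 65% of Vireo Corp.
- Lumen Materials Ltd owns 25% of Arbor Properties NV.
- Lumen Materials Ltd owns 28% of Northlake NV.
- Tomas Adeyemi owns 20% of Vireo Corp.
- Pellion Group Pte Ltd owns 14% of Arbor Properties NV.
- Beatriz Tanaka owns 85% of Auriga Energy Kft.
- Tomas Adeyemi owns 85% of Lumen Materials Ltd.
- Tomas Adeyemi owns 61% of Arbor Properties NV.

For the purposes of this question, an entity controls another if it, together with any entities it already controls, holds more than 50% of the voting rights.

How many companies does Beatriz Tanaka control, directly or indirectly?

2

Beatriz holds 85% of Auriga, so Beatriz controls Auriga.
Beatriz holds 85% of Pellion, so Beatriz controls Pellion.
No other company's threshold is met.
Beatriz controls 2 companies.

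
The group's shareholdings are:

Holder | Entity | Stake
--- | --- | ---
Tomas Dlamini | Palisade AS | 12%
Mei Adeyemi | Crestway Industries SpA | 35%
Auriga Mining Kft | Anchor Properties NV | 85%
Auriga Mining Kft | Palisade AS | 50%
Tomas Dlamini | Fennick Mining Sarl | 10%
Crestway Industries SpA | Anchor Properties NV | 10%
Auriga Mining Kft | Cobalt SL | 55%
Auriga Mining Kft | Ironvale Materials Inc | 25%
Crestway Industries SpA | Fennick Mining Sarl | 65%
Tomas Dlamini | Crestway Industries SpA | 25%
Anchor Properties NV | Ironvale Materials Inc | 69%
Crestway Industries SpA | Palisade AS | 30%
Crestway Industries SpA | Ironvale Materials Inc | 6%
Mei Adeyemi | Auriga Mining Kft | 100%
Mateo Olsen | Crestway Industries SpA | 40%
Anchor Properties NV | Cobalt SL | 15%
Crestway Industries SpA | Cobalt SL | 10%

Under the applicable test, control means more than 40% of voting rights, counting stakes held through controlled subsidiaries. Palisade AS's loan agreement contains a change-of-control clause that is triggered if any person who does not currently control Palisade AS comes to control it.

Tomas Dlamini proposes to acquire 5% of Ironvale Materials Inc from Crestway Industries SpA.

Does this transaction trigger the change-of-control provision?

The purchase adds only to Tomas's holdings (Crestway's stake shrinks), so Tomas is the only person who could newly come to control Palisade.
Tomas's largest direct stake is 25% in Crestway, which does not meet the threshold, so Tomas controls no company.
In Palisade, Tomas's side holds only 12%, not > 40%.
So before the transaction, Tomas does not control Palisade.
After the purchase, Tomas holds 5% of Ironvale directly, and Crestway's stake falls to 1%.
Tomas's side now holds 5% of Ironvale, not > 40%, so Tomas still does not control Ironvale.
After the transaction, Tomas's side holds 12% of Palisade, not > 40%, so Tomas still does not control Palisade.
No new person acquires control, so the clause is not triggered.

No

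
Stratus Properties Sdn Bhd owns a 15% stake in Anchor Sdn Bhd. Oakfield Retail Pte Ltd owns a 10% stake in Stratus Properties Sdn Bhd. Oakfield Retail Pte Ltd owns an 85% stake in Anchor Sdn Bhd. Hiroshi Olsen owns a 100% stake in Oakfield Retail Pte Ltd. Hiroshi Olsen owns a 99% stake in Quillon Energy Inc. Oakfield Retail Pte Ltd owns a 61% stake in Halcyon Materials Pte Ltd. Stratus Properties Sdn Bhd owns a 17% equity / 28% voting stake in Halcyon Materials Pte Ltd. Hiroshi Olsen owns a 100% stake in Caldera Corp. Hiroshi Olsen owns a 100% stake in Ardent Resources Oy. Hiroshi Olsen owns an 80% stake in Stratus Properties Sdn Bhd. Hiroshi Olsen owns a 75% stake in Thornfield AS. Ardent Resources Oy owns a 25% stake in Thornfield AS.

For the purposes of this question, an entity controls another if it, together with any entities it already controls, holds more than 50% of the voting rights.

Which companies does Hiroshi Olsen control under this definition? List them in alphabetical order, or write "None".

Hiroshi holds 99% of Quillon, so Hiroshi controls Quillon.
Hiroshi holds 100% of Oakfield, so Hiroshi controls Oakfield.
Hiroshi holds 100% of Ardent, so Hiroshi controls Ardent.
Oakfield and Hiroshi together hold 10% + 80% = 90% of Stratus, so Hiroshi controls Stratus.
Ardent and Hiroshi together hold 25% + 75% = 100% of Thornfield, so Hiroshi controls Thornfield.
Oakfield and Stratus together hold 85% + 15% = 100% of Anchor, so Hiroshi controls Anchor.
Oakfield and Stratus together hold 61% + 28% = 89% of Halcyon, so Hiroshi controls Halcyon.
Hiroshi holds 100% of Caldera, so Hiroshi controls Caldera.

Anchor Sdn Bhd, Ardent Resources Oy, Caldera Corp, Halcyon Materials Pte Ltd, Oakfield Retail Pte Ltd, Quillon Energy Inc, Stratus Properties Sdn Bhd, Thornfield AS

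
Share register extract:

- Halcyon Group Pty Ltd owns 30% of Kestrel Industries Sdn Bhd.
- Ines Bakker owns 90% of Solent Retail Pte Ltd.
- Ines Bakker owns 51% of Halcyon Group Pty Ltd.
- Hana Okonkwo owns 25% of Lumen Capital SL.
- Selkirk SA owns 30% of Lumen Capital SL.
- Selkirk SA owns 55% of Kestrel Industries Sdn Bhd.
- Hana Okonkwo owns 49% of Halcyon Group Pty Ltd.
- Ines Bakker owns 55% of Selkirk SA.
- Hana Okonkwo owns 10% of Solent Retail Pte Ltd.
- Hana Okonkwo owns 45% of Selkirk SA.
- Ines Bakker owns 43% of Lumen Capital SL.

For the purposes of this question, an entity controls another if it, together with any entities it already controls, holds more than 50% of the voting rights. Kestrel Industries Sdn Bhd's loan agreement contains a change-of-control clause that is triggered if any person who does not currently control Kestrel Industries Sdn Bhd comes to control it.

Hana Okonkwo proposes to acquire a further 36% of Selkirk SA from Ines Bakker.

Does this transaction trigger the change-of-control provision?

Yes

The purchase adds only to Hana's holdings (Ines's stake shrinks), so Hana is the only person who could newly come to control Kestrel.
Hana's largest direct stake is 49% in Halcyon, which does not meet the threshold, so Hana controls no company.
Neither Hana nor any entity Hana controls holds any voting interest in Kestrel.
So before the transaction, Hana does not control Kestrel.
After the purchase, Hana's direct stake in Selkirk rises to 45% + 36% = 81%, and Ines's stake falls to 19%.
Hana holds 81% of Selkirk, so Hana controls Selkirk.
Selkirk holds 55% of Kestrel, so Hana controls Kestrel.
Hana did not control Kestrel before and does after, so the clause is triggered.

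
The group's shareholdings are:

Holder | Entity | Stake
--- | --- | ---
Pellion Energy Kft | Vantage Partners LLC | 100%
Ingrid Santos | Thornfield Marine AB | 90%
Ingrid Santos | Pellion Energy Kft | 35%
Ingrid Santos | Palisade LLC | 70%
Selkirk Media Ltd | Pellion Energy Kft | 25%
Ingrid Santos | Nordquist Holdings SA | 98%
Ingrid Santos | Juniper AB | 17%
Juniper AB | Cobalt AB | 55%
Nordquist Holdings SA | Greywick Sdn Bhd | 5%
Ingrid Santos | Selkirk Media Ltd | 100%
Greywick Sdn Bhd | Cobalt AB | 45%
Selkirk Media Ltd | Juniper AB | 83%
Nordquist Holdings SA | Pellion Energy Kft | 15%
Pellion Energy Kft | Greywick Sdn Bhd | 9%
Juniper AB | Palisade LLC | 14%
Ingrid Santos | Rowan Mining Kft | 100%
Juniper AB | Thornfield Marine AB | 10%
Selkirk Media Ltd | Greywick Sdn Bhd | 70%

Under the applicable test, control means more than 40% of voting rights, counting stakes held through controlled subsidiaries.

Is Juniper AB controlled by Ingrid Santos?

Ingrid holds 100% of Selkirk, so Ingrid controls Selkirk.
Selkirk and Ingrid together hold 83% + 17% = 100% of Juniper, so Ingrid controls Juniper.

Yes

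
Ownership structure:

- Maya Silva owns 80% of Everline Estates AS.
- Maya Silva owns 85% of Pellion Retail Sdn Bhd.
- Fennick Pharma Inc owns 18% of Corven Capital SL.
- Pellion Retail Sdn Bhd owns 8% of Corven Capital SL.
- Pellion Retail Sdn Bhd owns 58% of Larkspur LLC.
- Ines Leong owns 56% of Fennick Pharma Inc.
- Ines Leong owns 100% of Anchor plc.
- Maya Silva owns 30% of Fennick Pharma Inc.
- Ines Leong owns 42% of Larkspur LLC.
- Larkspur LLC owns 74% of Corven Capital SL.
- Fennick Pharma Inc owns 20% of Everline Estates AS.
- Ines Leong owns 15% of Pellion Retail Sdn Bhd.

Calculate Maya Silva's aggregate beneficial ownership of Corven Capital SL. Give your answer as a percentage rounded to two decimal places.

48.68%

Maya reaches Corven along 3 paths.
Via Fennick: 30% × 18% = 5.4%.
Via Pellion → Larkspur: 85% × 58% × 74% = 36.482%.
Via Pellion: 85% × 8% = 6.8%.
Total: 5.4% + 36.482% + 6.8% = 48.682%.
Rounded: 48.68%.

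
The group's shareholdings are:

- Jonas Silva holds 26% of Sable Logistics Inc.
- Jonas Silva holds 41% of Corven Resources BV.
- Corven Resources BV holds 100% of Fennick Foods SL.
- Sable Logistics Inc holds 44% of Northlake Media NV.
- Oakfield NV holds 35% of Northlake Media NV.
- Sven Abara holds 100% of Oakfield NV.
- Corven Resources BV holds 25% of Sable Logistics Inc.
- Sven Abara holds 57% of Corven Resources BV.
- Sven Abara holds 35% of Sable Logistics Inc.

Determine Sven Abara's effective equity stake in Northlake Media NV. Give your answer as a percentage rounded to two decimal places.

Sven reaches Northlake along 3 paths.
Via Corven → Sable: 57% × 25% × 44% = 6.27%.
Via Sable: 35% × 44% = 15.4%.
Via Oakfield: 100% × 35% = 35%.
Total: 6.27% + 15.4% + 35% = 56.67%.

56.67%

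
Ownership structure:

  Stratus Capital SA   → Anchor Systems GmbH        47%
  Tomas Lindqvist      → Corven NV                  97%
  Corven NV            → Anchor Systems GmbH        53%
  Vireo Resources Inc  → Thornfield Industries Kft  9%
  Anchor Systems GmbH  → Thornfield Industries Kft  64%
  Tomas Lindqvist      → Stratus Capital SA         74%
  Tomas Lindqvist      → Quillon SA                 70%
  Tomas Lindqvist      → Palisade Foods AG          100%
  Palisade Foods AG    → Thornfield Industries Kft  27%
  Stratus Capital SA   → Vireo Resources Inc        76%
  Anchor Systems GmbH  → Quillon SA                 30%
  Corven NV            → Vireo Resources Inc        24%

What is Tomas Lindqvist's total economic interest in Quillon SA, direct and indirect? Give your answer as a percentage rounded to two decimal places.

Tomas reaches Quillon along 3 paths.
Direct stake: 70% = 70%.
Via Corven → Anchor: 97% × 53% × 30% = 15.423%.
Via Stratus → Anchor: 74% × 47% × 30% = 10.434%.
Total: 70% + 15.423% + 10.434% = 95.857%.
Rounded: 95.86%.

95.86%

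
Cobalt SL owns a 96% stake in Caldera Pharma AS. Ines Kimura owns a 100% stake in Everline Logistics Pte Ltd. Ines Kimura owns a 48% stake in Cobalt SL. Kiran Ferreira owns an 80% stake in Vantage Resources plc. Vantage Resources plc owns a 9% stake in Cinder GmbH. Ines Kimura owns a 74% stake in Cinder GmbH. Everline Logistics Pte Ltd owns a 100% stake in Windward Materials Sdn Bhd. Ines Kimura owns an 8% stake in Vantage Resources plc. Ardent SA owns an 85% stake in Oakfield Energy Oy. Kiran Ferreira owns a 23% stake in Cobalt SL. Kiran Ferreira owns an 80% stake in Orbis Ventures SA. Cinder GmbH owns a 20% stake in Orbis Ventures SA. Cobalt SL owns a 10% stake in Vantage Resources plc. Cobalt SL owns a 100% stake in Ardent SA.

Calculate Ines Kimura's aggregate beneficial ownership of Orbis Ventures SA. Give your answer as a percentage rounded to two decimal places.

Ines reaches Orbis along 3 paths.
Via Cinder: 74% × 20% = 14.8%.
Via Vantage → Cinder: 8% × 9% × 20% = 0.144%.
Via Cobalt → Vantage → Cinder: 48% × 10% × 9% × 20% = 0.0864%.
Total: 14.8% + 0.144% + 0.0864% = 15.0304%.
Rounded: 15.03%.

15.03%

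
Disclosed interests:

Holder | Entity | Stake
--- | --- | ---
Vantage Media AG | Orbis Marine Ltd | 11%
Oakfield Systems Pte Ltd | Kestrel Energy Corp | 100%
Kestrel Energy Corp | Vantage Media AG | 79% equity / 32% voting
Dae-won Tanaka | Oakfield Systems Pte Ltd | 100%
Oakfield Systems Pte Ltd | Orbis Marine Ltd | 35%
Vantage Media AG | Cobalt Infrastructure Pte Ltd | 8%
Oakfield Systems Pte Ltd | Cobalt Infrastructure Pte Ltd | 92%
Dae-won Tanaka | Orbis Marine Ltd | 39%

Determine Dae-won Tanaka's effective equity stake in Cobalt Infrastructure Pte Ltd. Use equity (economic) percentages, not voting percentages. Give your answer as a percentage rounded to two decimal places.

Dae-won reaches Cobalt along 2 paths.
Via Oakfield → Kestrel → Vantage: 100% × 100% × 79% × 8% = 6.32%.
Via Oakfield: 100% × 92% = 92%.
Total: 6.32% + 92% = 98.32%.

98.32%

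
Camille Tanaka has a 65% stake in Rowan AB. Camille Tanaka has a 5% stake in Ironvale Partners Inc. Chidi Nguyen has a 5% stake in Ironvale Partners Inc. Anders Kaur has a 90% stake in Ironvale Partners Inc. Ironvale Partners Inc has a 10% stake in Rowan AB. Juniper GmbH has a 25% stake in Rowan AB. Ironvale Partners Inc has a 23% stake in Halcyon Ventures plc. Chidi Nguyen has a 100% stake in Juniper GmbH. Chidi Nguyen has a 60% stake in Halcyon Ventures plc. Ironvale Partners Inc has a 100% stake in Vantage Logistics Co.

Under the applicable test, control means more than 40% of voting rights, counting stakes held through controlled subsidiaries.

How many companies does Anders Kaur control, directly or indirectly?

2

Anders holds 90% of Ironvale, so Anders controls Ironvale.
Ironvale holds 100% of Vantage, so Anders controls Vantage.
No other company's threshold is met.
Anders controls 2 companies.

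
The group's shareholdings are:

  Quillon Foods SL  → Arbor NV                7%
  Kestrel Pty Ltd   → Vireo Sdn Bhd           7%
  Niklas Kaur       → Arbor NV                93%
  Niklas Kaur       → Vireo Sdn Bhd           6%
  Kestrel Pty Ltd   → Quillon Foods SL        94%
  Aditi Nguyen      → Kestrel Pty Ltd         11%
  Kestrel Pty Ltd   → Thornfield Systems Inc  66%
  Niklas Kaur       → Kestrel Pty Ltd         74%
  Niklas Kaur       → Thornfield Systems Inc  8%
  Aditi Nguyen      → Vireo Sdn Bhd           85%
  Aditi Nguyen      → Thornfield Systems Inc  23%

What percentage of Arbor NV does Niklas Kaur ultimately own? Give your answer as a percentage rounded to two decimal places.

Niklas reaches Arbor along 2 paths.
Via Kestrel → Quillon: 74% × 94% × 7% = 4.8692%.
Direct stake: 93% = 93%.
Total: 4.8692% + 93% = 97.8692%.
Rounded: 97.87%.

97.87%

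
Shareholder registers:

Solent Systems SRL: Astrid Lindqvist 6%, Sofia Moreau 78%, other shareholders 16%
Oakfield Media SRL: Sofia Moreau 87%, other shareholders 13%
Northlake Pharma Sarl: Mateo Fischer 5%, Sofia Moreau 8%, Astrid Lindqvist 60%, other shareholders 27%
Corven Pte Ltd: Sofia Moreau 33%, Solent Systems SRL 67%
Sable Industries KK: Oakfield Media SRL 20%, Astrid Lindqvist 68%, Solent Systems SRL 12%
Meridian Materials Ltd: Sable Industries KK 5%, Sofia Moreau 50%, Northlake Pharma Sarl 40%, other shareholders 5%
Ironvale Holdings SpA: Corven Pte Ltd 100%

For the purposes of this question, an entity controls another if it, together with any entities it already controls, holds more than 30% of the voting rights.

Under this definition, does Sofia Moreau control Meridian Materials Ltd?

Yes

Sofia holds 87% of Oakfield, so Sofia controls Oakfield.
Sofia holds 78% of Solent, so Sofia controls Solent.
Oakfield and Solent together hold 20% + 12% = 32% of Sable, so Sofia controls Sable.
Sable and Sofia together hold 5% + 50% = 55% of Meridian, so Sofia controls Meridian.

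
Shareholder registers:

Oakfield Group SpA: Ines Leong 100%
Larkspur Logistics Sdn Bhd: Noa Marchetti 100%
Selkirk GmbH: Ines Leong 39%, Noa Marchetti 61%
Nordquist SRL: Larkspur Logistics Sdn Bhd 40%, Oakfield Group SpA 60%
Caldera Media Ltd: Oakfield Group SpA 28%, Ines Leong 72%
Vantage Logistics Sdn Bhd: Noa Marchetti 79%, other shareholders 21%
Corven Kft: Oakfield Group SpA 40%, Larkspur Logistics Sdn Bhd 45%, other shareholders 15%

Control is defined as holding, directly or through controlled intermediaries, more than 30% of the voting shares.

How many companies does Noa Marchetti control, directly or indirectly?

Noa holds 100% of Larkspur, so Noa controls Larkspur.
Noa holds 61% of Selkirk, so Noa controls Selkirk.
Larkspur holds 40% of Nordquist, so Noa controls Nordquist.
Noa holds 79% of Vantage, so Noa controls Vantage.
Larkspur holds 45% of Corven, so Noa controls Corven.
No other company's threshold is met.
Noa controls 5 companies.

5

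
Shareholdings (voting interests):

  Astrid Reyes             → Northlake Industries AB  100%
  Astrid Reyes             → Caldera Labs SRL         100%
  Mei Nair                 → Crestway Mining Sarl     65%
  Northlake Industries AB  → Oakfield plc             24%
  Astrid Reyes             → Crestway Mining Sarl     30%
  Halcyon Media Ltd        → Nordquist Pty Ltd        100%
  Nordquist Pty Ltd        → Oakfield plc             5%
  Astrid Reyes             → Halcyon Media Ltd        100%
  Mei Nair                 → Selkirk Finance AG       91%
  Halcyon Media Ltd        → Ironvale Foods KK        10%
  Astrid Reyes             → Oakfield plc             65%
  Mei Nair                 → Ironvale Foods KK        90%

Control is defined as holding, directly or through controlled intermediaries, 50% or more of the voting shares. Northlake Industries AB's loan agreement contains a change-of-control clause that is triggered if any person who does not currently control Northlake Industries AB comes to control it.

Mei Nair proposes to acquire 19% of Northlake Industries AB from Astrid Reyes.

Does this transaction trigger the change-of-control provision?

The purchase adds only to Mei's holdings (Astrid's stake shrinks), so Mei is the only person who could newly come to control Northlake.
Mei holds 65% of Crestway, so Mei controls Crestway.
Mei holds 90% of Ironvale, so Mei controls Ironvale.
Mei holds 91% of Selkirk, so Mei controls Selkirk.
Neither Mei nor any entity Mei controls holds any voting interest in Northlake.
So before the transaction, Mei does not control Northlake.
After the purchase, Mei holds 19% of Northlake directly, and Astrid's stake falls to 81%.
After the transaction, Mei's side holds 19% of Northlake, not ≥ 50%, so Mei still does not control Northlake.
No new person acquires control, so the clause is not triggered.

No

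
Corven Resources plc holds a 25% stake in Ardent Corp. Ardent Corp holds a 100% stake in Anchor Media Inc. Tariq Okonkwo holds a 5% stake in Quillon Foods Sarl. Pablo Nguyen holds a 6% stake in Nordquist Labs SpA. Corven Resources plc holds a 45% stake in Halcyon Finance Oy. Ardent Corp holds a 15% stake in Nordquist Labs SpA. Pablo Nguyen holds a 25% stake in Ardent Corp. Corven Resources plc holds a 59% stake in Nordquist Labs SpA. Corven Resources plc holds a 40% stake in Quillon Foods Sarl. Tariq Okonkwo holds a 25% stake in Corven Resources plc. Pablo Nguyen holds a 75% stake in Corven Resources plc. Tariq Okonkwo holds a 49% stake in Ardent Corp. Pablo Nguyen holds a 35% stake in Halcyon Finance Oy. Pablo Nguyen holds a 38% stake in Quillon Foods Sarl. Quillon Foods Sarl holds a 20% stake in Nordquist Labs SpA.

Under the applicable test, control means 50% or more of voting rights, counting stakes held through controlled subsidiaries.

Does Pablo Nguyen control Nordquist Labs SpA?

Yes

Pablo holds 75% of Corven, so Pablo controls Corven.
Corven and Pablo together hold 25% + 25% = 50% of Ardent, so Pablo controls Ardent.
Corven and Pablo together hold 40% + 38% = 78% of Quillon, so Pablo controls Quillon.
Ardent and Corven and Quillon and Pablo together hold 15% + 59% + 20% + 6% = 100% of Nordquist, so Pablo controls Nordquist.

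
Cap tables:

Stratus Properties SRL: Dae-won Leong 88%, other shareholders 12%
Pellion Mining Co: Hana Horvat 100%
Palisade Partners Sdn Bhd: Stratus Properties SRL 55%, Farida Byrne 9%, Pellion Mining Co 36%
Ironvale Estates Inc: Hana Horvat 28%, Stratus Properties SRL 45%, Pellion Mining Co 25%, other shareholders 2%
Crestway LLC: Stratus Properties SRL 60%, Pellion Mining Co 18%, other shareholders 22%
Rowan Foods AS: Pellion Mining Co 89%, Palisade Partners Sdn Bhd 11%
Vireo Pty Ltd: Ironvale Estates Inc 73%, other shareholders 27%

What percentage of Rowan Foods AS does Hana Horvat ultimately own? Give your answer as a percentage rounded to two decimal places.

92.96%

Hana reaches Rowan along 2 paths.
Via Pellion: 100% × 89% = 89%.
Via Pellion → Palisade: 100% × 36% × 11% = 3.96%.
Total: 89% + 3.96% = 92.96%.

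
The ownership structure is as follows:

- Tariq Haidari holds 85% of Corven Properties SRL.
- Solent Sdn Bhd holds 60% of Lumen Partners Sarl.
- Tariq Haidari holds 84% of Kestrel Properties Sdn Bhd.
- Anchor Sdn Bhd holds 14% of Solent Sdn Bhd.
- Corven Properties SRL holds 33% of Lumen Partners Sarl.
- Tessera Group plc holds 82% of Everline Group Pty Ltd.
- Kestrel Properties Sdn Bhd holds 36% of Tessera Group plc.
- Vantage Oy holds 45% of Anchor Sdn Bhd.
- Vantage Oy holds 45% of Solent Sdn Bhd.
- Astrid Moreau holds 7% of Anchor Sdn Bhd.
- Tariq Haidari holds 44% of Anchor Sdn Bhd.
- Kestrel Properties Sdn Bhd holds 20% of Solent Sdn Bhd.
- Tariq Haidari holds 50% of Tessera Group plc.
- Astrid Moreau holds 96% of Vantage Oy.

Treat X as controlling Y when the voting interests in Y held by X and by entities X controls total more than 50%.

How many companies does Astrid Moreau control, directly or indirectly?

Astrid holds 96% of Vantage, so Astrid controls Vantage.
Vantage and Astrid together hold 45% + 7% = 52% of Anchor, so Astrid controls Anchor.
Anchor and Vantage together hold 14% + 45% = 59% of Solent, so Astrid controls Solent.
Solent holds 60% of Lumen, so Astrid controls Lumen.
No other company's threshold is met.
Astrid controls 4 companies.

4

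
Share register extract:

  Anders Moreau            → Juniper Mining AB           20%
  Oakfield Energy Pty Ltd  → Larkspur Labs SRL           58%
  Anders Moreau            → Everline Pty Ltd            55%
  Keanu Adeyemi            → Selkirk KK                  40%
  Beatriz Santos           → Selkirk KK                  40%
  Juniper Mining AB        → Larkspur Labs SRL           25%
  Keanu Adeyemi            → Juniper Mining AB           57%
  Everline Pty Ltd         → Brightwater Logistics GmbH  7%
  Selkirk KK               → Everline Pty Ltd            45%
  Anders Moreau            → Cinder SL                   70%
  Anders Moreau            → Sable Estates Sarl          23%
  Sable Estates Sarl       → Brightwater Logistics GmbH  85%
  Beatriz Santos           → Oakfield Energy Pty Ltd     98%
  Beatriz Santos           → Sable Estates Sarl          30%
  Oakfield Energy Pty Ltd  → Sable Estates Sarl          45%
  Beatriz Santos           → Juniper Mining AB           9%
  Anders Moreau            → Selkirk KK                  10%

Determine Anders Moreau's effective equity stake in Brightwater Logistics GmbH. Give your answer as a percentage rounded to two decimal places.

Anders reaches Brightwater along 3 paths.
Via Sable: 23% × 85% = 19.55%.
Via Selkirk → Everline: 10% × 45% × 7% = 0.315%.
Via Everline: 55% × 7% = 3.85%.
Total: 19.55% + 0.315% + 3.85% = 23.715%.
Rounded: 23.72%.

23.72%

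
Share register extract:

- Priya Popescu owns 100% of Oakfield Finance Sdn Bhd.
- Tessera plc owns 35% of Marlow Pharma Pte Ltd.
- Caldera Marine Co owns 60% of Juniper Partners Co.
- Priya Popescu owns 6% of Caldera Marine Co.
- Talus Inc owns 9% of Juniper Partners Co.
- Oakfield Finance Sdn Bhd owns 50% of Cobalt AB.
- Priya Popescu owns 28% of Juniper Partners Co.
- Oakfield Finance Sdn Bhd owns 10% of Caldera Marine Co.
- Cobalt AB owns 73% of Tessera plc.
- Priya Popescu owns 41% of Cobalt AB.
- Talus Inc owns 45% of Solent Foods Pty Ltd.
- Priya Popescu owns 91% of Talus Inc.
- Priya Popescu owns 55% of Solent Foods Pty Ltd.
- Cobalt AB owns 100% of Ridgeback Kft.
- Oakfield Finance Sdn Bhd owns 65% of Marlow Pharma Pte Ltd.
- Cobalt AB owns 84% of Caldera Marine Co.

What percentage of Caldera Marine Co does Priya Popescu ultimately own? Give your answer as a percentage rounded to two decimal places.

Priya reaches Caldera along 4 paths.
Via Oakfield: 100% × 10% = 10%.
Via Oakfield → Cobalt: 100% × 50% × 84% = 42%.
Via Cobalt: 41% × 84% = 34.44%.
Direct stake: 6% = 6%.
Total: 10% + 42% + 34.44% + 6% = 92.44%.

92.44%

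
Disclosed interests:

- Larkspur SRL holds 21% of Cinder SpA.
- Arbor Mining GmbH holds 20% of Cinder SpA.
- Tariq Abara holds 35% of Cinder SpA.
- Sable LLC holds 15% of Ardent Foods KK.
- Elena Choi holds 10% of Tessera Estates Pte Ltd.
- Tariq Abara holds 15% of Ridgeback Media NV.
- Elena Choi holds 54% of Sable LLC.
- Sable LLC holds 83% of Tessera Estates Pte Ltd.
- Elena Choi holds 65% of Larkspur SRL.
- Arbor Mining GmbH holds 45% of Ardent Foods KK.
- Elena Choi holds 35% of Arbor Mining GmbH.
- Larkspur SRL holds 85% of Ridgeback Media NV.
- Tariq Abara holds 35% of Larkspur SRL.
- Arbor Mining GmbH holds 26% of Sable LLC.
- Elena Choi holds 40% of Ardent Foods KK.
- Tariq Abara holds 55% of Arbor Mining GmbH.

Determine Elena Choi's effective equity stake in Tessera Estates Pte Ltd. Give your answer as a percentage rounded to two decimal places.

62.37%

Elena reaches Tessera along 3 paths.
Via Arbor → Sable: 35% × 26% × 83% = 7.553%.
Via Sable: 54% × 83% = 44.82%.
Direct stake: 10% = 10%.
Total: 7.553% + 44.82% + 10% = 62.373%.
Rounded: 62.37%.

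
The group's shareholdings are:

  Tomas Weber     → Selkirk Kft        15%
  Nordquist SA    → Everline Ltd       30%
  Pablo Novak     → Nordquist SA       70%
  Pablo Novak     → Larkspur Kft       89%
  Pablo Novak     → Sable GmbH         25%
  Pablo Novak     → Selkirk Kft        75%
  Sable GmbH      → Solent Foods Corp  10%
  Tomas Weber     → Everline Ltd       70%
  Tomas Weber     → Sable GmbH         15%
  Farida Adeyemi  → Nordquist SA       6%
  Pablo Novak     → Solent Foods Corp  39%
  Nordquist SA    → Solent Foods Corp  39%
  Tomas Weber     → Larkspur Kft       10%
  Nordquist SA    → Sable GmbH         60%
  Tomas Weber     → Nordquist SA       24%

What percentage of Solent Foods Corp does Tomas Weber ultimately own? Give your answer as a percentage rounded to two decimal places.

Tomas reaches Solent along 3 paths.
Via Nordquist: 24% × 39% = 9.36%.
Via Nordquist → Sable: 24% × 60% × 10% = 1.44%.
Via Sable: 15% × 10% = 1.5%.
Total: 9.36% + 1.44% + 1.5% = 12.3%.
Rounded: 12.30%.

12.30%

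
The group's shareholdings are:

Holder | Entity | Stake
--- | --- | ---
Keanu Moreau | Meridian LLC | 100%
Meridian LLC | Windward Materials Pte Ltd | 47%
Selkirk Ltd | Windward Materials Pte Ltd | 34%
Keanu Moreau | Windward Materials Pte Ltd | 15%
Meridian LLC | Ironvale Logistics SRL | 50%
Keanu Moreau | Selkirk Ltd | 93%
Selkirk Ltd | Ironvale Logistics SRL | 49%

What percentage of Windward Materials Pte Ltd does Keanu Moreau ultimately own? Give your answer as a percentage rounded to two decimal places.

Keanu reaches Windward along 3 paths.
Via Selkirk: 93% × 34% = 31.62%.
Via Meridian: 100% × 47% = 47%.
Direct stake: 15% = 15%.
Total: 31.62% + 47% + 15% = 93.62%.

93.62%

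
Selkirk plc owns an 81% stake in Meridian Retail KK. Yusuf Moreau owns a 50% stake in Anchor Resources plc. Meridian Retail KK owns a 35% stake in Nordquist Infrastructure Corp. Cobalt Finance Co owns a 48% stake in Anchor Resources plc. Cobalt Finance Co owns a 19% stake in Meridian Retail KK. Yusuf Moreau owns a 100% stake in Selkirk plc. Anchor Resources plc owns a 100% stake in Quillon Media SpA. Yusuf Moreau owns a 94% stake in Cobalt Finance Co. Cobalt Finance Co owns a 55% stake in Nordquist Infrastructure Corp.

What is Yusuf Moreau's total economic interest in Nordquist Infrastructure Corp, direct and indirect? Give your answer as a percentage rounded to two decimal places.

Yusuf reaches Nordquist along 3 paths.
Via Cobalt: 94% × 55% = 51.7%.
Via Cobalt → Meridian: 94% × 19% × 35% = 6.251%.
Via Selkirk → Meridian: 100% × 81% × 35% = 28.35%.
Total: 51.7% + 6.251% + 28.35% = 86.301%.
Rounded: 86.30%.

86.30%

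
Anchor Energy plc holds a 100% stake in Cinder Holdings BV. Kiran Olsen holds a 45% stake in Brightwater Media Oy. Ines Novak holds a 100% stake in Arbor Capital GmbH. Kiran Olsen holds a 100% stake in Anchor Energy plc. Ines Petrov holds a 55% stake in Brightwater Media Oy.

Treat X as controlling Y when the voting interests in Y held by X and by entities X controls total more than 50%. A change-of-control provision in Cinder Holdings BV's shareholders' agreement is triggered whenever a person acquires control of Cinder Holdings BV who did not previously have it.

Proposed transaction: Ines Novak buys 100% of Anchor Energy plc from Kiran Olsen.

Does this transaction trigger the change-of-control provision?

Yes

The purchase adds only to Ines Novak's holdings (Kiran's stake shrinks), so Ines Novak is the only person who could newly come to control Cinder.
Ines Novak holds 100% of Arbor, so Ines Novak controls Arbor.
Neither Ines Novak nor any entity Ines Novak controls holds any voting interest in Cinder.
So before the transaction, Ines Novak does not control Cinder.
After the purchase, Ines Novak holds 100% of Anchor directly, and Kiran's stake falls to 0%.
Ines Novak holds 100% of Anchor, so Ines Novak controls Anchor.
Anchor holds 100% of Cinder, so Ines Novak controls Cinder.
Ines Novak did not control Cinder before and does after, so the clause is triggered.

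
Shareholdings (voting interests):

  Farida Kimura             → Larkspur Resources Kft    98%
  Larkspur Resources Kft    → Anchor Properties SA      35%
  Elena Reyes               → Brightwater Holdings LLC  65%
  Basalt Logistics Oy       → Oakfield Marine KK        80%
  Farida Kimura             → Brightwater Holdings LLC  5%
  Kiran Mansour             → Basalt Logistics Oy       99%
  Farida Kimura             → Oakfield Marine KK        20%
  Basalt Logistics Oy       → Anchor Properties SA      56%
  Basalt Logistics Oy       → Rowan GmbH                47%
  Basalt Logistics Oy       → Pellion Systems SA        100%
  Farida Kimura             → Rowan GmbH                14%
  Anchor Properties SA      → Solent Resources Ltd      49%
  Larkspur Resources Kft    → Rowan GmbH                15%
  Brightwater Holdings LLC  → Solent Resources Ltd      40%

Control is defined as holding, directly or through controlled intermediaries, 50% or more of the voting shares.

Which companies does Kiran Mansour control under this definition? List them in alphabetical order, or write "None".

Anchor Properties SA, Basalt Logistics Oy, Oakfield Marine KK, Pellion Systems SA

Kiran holds 99% of Basalt, so Kiran controls Basalt.
Basalt holds 80% of Oakfield, so Kiran controls Oakfield.
Basalt holds 56% of Anchor, so Kiran controls Anchor.
Basalt holds 100% of Pellion, so Kiran controls Pellion.
No other company's threshold is met.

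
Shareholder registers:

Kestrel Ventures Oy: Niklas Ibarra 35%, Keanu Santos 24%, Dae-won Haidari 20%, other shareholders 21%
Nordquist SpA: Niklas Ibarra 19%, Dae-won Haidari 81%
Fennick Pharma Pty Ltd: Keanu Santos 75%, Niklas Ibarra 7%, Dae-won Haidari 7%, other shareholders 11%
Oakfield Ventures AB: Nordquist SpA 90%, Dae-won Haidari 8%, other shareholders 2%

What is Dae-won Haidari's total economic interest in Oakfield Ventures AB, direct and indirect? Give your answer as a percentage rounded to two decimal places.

80.90%

Dae-won reaches Oakfield along 2 paths.
Via Nordquist: 81% × 90% = 72.9%.
Direct stake: 8% = 8%.
Total: 72.9% + 8% = 80.9%.
Rounded: 80.90%.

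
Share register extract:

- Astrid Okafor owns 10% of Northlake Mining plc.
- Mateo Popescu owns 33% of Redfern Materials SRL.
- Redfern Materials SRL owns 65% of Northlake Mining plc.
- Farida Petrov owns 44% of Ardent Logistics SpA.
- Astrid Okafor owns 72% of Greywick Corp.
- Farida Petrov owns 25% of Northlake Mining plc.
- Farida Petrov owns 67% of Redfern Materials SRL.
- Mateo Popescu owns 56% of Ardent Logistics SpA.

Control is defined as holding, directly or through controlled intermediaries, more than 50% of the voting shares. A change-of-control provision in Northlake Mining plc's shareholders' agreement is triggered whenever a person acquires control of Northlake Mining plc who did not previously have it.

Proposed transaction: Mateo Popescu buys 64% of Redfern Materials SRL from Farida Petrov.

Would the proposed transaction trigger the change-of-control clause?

Yes

The purchase adds only to Mateo's holdings (Farida's stake shrinks), so Mateo is the only person who could newly come to control Northlake.
Mateo holds 56% of Ardent, so Mateo controls Ardent.
Neither Mateo nor any entity Mateo controls holds any voting interest in Northlake.
So before the transaction, Mateo does not control Northlake.
After the purchase, Mateo's direct stake in Redfern rises to 33% + 64% = 97%, and Farida's stake falls to 3%.
Mateo holds 97% of Redfern, so Mateo controls Redfern.
Redfern holds 65% of Northlake, so Mateo controls Northlake.
Mateo did not control Northlake before and does after, so the clause is triggered.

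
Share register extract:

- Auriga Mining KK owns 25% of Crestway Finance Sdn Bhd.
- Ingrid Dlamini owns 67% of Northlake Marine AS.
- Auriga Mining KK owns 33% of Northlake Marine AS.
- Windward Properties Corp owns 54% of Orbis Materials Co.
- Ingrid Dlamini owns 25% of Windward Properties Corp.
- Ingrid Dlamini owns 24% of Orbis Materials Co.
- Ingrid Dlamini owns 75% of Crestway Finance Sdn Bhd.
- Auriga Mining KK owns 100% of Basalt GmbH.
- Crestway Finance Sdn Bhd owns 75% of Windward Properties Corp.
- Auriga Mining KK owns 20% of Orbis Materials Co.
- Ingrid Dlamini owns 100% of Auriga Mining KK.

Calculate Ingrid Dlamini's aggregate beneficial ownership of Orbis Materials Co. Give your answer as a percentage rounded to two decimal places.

98.00%

Ingrid reaches Orbis along 5 paths.
Via Auriga → Crestway → Windward: 100% × 25% × 75% × 54% = 10.125%.
Via Crestway → Windward: 75% × 75% × 54% = 30.375%.
Via Windward: 25% × 54% = 13.5%.
Via Auriga: 100% × 20% = 20%.
Direct stake: 24% = 24%.
Total: 10.125% + 30.375% + 13.5% + 20% + 24% = 98%.
Rounded: 98.00%.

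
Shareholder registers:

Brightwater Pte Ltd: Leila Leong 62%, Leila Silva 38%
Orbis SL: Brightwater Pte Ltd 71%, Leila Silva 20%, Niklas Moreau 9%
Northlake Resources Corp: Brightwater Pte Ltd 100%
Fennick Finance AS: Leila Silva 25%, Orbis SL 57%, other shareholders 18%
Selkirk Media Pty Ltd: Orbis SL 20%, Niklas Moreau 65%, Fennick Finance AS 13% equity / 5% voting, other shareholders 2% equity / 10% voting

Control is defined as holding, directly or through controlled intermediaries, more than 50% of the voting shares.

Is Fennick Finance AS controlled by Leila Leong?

Yes

Leila Leong holds 62% of Brightwater, so Leila Leong controls Brightwater.
Brightwater holds 71% of Orbis, so Leila Leong controls Orbis.
Orbis holds 57% of Fennick, so Leila Leong controls Fennick.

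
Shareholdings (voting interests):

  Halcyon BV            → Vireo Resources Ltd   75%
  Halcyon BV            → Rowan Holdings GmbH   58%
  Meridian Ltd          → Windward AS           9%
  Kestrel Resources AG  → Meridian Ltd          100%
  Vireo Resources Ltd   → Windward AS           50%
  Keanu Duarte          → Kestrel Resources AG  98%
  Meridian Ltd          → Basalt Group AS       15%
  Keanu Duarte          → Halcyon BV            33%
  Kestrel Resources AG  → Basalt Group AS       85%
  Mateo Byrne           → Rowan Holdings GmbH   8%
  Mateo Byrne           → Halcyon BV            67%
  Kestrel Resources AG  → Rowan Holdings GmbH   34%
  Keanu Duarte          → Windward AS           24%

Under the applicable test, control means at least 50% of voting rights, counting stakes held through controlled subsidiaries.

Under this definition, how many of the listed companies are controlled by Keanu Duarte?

3

Keanu holds 98% of Kestrel, so Keanu controls Kestrel.
Kestrel holds 100% of Meridian, so Keanu controls Meridian.
Kestrel and Meridian together hold 85% + 15% = 100% of Basalt, so Keanu controls Basalt.
No other company's threshold is met.
Keanu controls 3 companies.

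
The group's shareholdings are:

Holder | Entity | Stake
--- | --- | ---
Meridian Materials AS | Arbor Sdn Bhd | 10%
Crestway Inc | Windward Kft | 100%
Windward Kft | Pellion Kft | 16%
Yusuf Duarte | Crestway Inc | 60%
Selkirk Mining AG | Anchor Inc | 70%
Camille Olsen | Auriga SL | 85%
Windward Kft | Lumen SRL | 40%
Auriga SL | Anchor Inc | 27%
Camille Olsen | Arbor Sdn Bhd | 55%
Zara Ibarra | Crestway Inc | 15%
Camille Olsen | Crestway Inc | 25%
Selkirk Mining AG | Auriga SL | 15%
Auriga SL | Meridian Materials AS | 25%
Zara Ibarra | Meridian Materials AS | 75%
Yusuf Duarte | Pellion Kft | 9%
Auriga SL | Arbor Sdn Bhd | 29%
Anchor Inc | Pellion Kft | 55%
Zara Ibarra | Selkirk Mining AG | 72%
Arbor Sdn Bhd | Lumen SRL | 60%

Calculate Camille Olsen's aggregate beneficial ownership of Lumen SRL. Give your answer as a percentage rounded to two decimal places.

Camille reaches Lumen along 4 paths.
Via Crestway → Windward: 25% × 100% × 40% = 10%.
Via Arbor: 55% × 60% = 33%.
Via Auriga → Arbor: 85% × 29% × 60% = 14.79%.
Via Auriga → Meridian → Arbor: 85% × 25% × 10% × 60% = 1.275%.
Total: 10% + 33% + 14.79% + 1.275% = 59.065%.
Rounded: 59.07%.

59.07%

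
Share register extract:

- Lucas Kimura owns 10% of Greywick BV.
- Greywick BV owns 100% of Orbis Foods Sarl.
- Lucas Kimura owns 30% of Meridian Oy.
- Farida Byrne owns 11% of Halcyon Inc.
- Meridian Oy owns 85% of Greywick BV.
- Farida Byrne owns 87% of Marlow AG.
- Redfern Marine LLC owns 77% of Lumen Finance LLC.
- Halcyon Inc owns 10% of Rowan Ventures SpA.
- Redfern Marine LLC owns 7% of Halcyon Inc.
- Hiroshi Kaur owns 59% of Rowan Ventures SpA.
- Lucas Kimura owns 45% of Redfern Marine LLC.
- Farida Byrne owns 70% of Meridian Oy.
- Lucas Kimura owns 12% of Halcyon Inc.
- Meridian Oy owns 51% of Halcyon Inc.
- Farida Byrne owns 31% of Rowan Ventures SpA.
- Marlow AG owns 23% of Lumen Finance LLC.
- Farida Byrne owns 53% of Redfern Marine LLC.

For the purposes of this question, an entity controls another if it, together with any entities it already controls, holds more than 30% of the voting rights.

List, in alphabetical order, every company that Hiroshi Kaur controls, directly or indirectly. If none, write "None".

Hiroshi holds 59% of Rowan, so Hiroshi controls Rowan.
No other company's threshold is met.

Rowan Ventures SpA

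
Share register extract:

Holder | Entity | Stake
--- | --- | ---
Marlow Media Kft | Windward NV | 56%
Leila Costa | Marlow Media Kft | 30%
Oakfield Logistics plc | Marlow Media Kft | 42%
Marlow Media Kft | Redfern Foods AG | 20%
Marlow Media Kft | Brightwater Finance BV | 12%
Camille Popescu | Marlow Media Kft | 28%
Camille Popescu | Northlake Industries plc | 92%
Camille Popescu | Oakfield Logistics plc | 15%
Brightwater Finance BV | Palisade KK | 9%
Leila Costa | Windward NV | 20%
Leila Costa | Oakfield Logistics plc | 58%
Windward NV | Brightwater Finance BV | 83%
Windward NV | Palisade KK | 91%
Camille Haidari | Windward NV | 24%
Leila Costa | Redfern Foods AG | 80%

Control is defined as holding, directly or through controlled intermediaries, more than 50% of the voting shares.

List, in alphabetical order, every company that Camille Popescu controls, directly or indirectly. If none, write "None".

Camille Popescu holds 92% of Northlake, so Camille Popescu controls Northlake.
No other company's threshold is met.

Northlake Industries plc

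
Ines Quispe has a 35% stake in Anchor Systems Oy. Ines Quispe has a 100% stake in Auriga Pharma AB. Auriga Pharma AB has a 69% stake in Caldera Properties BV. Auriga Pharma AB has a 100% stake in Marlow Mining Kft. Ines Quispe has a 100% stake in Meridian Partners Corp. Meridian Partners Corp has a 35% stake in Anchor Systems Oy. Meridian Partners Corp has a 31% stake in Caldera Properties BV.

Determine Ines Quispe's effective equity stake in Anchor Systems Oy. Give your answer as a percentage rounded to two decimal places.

70.00%

Ines reaches Anchor along 2 paths.
Direct stake: 35% = 35%.
Via Meridian: 100% × 35% = 35%.
Total: 35% + 35% = 70%.
Rounded: 70.00%.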